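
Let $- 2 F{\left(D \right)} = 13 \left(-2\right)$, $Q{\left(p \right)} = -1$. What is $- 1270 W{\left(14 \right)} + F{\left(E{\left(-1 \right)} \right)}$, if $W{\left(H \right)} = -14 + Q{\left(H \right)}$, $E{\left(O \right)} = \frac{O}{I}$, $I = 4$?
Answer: $19063$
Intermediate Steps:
$E{\left(O \right)} = \frac{O}{4}$
$F{\left(D \right)} = 13$ ($F{\left(D \right)} = - \frac{13 \left(-2\right)}{2} = \left(- \frac{1}{2}\right) \left(-26\right) = 13$)
$W{\left(H \right)} = -15$ ($W{\left(H \right)} = -14 - 1 = -15$)
$- 1270 W{\left(14 \right)} + F{\left(E{\left(-1 \right)} \right)} = \left(-1270\right) \left(-15\right) + 13 = 19050 + 13 = 19063$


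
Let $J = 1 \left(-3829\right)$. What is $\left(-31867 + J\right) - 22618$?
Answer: $-58314$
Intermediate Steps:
$J = -3829$
$\left(-31867 + J\right) - 22618 = \left(-31867 - 3829\right) - 22618 = -35696 - 22618 = -58314$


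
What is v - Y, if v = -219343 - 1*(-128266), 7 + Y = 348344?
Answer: -439414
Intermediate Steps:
Y = 348337 (Y = -7 + 348344 = 348337)
v = -91077 (v = -219343 + 128266 = -91077)
v - Y = -91077 - 1*348337 = -91077 - 348337 = -439414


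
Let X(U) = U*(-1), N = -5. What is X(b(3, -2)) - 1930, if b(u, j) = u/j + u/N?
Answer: -19279/10 ≈ -1927.9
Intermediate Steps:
b(u, j) = -u/5 + u/j (b(u, j) = u/j + u/(-5) = u/j + u*(-⅕) = u/j - u/5 = -u/5 + u/j)
X(U) = -U
X(b(3, -2)) - 1930 = -(-⅕*3 + 3/(-2)) - 1930 = -(-⅗ + 3*(-½)) - 1930 = -(-⅗ - 3/2) - 1930 = -1*(-21/10) - 1930 = 21/10 - 1930 = -19279/10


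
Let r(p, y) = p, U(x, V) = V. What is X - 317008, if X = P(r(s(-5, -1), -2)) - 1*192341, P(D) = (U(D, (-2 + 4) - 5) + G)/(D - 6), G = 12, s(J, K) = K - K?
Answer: -1018701/2 ≈ -5.0935e+5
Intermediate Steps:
s(J, K) = 0
P(D) = 9/(-6 + D) (P(D) = (((-2 + 4) - 5) + 12)/(D - 6) = ((2 - 5) + 12)/(-6 + D) = (-3 + 12)/(-6 + D) = 9/(-6 + D))
X = -384685/2 (X = 9/(-6 + 0) - 1*192341 = 9/(-6) - 192341 = 9*(-⅙) - 192341 = -3/2 - 192341 = -384685/2 ≈ -1.9234e+5)
X - 317008 = -384685/2 - 317008 = -1018701/2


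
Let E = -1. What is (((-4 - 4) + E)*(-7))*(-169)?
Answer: -10647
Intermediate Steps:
(((-4 - 4) + E)*(-7))*(-169) = (((-4 - 4) - 1)*(-7))*(-169) = ((-8 - 1)*(-7))*(-169) = -9*(-7)*(-169) = 63*(-169) = -10647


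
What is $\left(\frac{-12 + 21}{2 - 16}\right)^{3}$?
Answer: $- \frac{729}{2744} \approx -0.26567$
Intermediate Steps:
$\left(\frac{-12 + 21}{2 - 16}\right)^{3} = \left(\frac{9}{-14}\right)^{3} = \left(9 \left(- \frac{1}{14}\right)\right)^{3} = \left(- \frac{9}{14}\right)^{3} = - \frac{729}{2744}$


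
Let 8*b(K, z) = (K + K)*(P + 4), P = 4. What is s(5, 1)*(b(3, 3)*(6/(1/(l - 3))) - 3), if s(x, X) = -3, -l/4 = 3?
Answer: 1629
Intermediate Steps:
l = -12 (l = -4*3 = -12)
b(K, z) = 2*K (b(K, z) = ((K + K)*(4 + 4))/8 = ((2*K)*8)/8 = (16*K)/8 = 2*K)
s(5, 1)*(b(3, 3)*(6/(1/(l - 3))) - 3) = -3*((2*3)*(6/(1/(-12 - 3))) - 3) = -3*(6*(6/(1/(-15))) - 3) = -3*(6*(6/(-1/15)) - 3) = -3*(6*(6*(-15)) - 3) = -3*(6*(-90) - 3) = -3*(-540 - 3) = -3*(-543) = 1629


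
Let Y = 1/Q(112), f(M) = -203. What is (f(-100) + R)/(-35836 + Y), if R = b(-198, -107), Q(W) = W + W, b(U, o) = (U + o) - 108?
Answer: 137984/8027263 ≈ 0.017189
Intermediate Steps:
b(U, o) = -108 + U + o
Q(W) = 2*W
R = -413 (R = -108 - 198 - 107 = -413)
Y = 1/224 (Y = 1/(2*112) = 1/224 ≈ 0.0044643)
(f(-100) + R)/(-35836 + Y) = (-203 - 413)/(-35836 + 1/224) = -616/(-8027263/224) = -616*(-224/8027263) = 137984/8027263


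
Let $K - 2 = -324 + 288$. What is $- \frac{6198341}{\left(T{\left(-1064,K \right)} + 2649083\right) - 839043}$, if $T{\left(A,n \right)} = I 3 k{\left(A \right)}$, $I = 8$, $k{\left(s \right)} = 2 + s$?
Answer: $- \frac{6198341}{1784552} \approx -3.4733$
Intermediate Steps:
$K = -34$ ($K = 2 + \left(-324 + 288\right) = 2 - 36 = -34$)
$T{\left(A,n \right)} = 48 + 24 A$ ($T{\left(A,n \right)} = 8 \cdot 3 \left(2 + A\right) = 24 \left(2 + A\right) = 48 + 24 A$)
$- \frac{6198341}{\left(T{\left(-1064,K \right)} + 2649083\right) - 839043} = - \frac{6198341}{\left(\left(48 + 24 \left(-1064\right)\right) + 2649083\right) - 839043} = - \frac{6198341}{\left(\left(48 - 25536\right) + 2649083\right) - 839043} = - \frac{6198341}{\left(-25488 + 2649083\right) - 839043} = - \frac{6198341}{2623595 - 839043} = - \frac{6198341}{1784552}$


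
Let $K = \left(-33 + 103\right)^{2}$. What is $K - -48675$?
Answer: $53575$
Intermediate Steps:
$K = 4900$ ($K = 70^{2} = 4900$)
$K - -48675 = 4900 - -48675 = 4900 + 48675 = 53575$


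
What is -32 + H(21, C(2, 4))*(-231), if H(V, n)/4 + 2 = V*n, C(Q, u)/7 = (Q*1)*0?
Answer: 1816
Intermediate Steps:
C(Q, u) = 0 (C(Q, u) = 7*((Q*1)*0) = 7*(Q*0) = 7*0 = 0)
H(V, n) = -8 + 4*V*n (H(V, n) = -8 + 4*(V*n) = -8 + 4*V*n)
-32 + H(21, C(2, 4))*(-231) = -32 + (-8 + 4*21*0)*(-231) = -32 + (-8 + 0)*(-231) = -32 - 8*(-231) = -32 + 1848 = 1816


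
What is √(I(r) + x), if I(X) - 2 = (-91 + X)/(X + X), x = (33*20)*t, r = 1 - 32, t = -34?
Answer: I*√21561027/31 ≈ 149.79*I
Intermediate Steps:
r = -31
x = -22440 (x = (33*20)*(-34) = 660*(-34) = -22440)
I(X) = 2 + (-91 + X)/(2*X) (I(X) = 2 + (-91 + X)/(X + X) = 2 + (-91 + X)/((2*X)) = 2 + (-91 + X)*(1/(2*X)) = 2 + (-91 + X)/(2*X))
√(I(r) + x) = √((½)*(-91 + 5*(-31))/(-31) - 22440) = √((½)*(-1/31)*(-91 - 155) - 22440) = √((½)*(-1/31)*(-246) - 22440) = √(123/31 - 22440) = √(-695517/31) = I*√21561027/31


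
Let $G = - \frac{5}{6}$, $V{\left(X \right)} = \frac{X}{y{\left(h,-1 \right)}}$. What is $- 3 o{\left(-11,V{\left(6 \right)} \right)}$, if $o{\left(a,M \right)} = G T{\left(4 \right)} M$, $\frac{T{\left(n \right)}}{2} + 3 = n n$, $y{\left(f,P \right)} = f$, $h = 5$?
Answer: $78$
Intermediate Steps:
$V{\left(X \right)} = \frac{X}{5}$
$T{\left(n \right)} = -6 + 2 n^{2}$ ($T{\left(n \right)} = -6 + 2 n n = -6 + 2 n^{2}$)
$G = - \frac{5}{6}$ ($G = \left(-5\right) \frac{1}{6} = - \frac{5}{6} \approx -0.83333$)
$o{\left(a,M \right)} = - \frac{65 M}{3}$ ($o{\left(a,M \right)} = - \frac{5 \left(-6 + 2 \cdot 4^{2}\right)}{6} M = - \frac{5 \left(-6 + 2 \cdot 16\right)}{6} M = - \frac{5 \left(-6 + 32\right)}{6} M = \left(- \frac{5}{6}\right) 26 M = - \frac{65 M}{3}$)
$- 3 o{\left(-11,V{\left(6 \right)} \right)} = - 3 \left(- \frac{65 \cdot \frac{1}{5} \cdot 6}{3}\right) = - 3 \left(\left(- \frac{65}{3}\right) \frac{6}{5}\right) = \left(-3\right) \left(-26\right) = 78$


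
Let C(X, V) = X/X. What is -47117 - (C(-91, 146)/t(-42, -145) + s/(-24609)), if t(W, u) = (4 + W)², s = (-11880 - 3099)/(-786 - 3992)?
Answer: -1333317840728737/28298020348 ≈ -47117.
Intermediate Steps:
C(X, V) = 1
s = 14979/4778 (s = -14979/(-4778) = -14979*(-1/4778) = 14979/4778 ≈ 3.1350)
-47117 - (C(-91, 146)/t(-42, -145) + s/(-24609)) = -47117 - (1/(4 - 42)² + (14979/4778)/(-24609)) = -47117 - (1/(-38)² + (14979/4778)*(-1/24609)) = -47117 - (1/1444 - 4993/39193934) = -47117 - 1*15992021/28298020348 = -47117 - 15992021/28298020348 = -1333317840728737/28298020348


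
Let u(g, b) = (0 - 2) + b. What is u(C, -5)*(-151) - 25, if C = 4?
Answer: 1032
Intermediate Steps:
u(g, b) = -2 + b
u(C, -5)*(-151) - 25 = (-2 - 5)*(-151) - 25 = -7*(-151) - 25 = 1057 - 25 = 1032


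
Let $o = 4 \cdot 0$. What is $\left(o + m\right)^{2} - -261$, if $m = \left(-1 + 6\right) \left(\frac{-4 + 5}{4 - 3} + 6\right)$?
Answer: $1486$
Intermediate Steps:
$o = 0$
$m = 35$ ($m = 5 \left(1 \cdot 1^{-1} + 6\right) = 5 \left(1 \cdot 1 + 6\right) = 5 \left(1 + 6\right) = 5 \cdot 7 = 35$)
$\left(o + m\right)^{2} - -261 = \left(0 + 35\right)^{2} - -261 = 35^{2} + 261 = 1225 + 261 = 1486$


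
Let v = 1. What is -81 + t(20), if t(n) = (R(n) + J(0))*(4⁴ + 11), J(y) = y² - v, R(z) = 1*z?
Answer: 4992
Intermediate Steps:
R(z) = z
J(y) = -1 + y² (J(y) = y² - 1*1 = y² - 1 = -1 + y²)
t(n) = -267 + 267*n (t(n) = (n + (-1 + 0²))*(4⁴ + 11) = (n + (-1 + 0))*(256 + 11) = (n - 1)*267 = (-1 + n)*267 = -267 + 267*n)
-81 + t(20) = -81 + (-267 + 267*20) = -81 + (-267 + 5340) = -81 + 5073 = 4992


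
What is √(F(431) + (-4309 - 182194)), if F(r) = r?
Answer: 2*I*√46518 ≈ 431.36*I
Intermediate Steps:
√(F(431) + (-4309 - 182194)) = √(431 + (-4309 - 182194)) = √(431 - 186503) = √(-186072) = 2*I*√46518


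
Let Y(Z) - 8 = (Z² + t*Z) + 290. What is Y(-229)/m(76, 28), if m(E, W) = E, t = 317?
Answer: -9927/38 ≈ -261.24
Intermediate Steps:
Y(Z) = 298 + Z² + 317*Z (Y(Z) = 8 + ((Z² + 317*Z) + 290) = 8 + (290 + Z² + 317*Z) = 298 + Z² + 317*Z)
Y(-229)/m(76, 28) = (298 + (-229)² + 317*(-229))/76 = (298 + 52441 - 72593)*(1/76) = -19854*1/76 = -9927/38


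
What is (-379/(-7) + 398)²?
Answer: 10017225/49 ≈ 2.0443e+5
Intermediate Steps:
(-379/(-7) + 398)² = (-379*(-⅐) + 398)² = (379/7 + 398)² = (3165/7)² = 10017225/49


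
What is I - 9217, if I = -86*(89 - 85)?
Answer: -9561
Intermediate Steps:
I = -344 (I = -86*4 = -344)
I - 9217 = -344 - 9217 = -9561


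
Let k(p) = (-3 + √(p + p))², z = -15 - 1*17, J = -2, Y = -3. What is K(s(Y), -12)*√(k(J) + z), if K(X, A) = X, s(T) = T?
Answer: -3*√(-27 - 12*I) ≈ -3.3852 + 15.952*I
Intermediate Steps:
z = -32 (z = -15 - 17 = -32)
k(p) = (-3 + √2*√p)² (k(p) = (-3 + √(2*p))² = (-3 + √2*√p)²)
K(s(Y), -12)*√(k(J) + z) = -3*√((-3 + √2*√(-2))² - 32) = -3*√((-3 + √2*(I*√2))² - 32) = -3*√((-3 + 2*I)² - 32) = -3*√(-32 + (-3 + 2*I)²)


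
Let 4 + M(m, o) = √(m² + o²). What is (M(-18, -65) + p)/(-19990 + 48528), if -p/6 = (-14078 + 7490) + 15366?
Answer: -26336/14269 + √4549/28538 ≈ -1.8433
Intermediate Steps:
M(m, o) = -4 + √(m² + o²)
p = -52668 (p = -6*((-14078 + 7490) + 15366) = -6*(-6588 + 15366) = -6*8778 = -52668)
(M(-18, -65) + p)/(-19990 + 48528) = ((-4 + √((-18)² + (-65)²)) - 52668)/(-19990 + 48528) = ((-4 + √(324 + 4225)) - 52668)/28538 = ((-4 + √4549) - 52668)*(1/28538) = (-52672 + √4549)*(1/28538) = -26336/14269 + √4549/28538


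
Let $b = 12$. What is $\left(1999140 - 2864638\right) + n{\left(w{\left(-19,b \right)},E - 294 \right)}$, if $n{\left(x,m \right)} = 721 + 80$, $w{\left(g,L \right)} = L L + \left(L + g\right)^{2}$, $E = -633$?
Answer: $-864697$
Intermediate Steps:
$w{\left(g,L \right)} = L^{2} + \left(L + g\right)^{2}$
$n{\left(x,m \right)} = 801$
$\left(1999140 - 2864638\right) + n{\left(w{\left(-19,b \right)},E - 294 \right)} = \left(1999140 - 2864638\right) + 801 = -865498 + 801 = -864697$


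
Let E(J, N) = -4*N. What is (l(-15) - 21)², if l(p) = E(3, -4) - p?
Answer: 100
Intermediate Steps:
l(p) = 16 - p (l(p) = -4*(-4) - p = 16 - p)
(l(-15) - 21)² = ((16 - 1*(-15)) - 21)² = ((16 + 15) - 21)² = (31 - 21)² = 10² = 100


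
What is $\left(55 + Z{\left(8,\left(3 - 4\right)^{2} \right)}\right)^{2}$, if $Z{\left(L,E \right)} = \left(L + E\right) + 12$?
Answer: $5776$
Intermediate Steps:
$Z{\left(L,E \right)} = 12 + E + L$ ($Z{\left(L,E \right)} = \left(E + L\right) + 12 = 12 + E + L$)
$\left(55 + Z{\left(8,\left(3 - 4\right)^{2} \right)}\right)^{2} = \left(55 + \left(12 + \left(3 - 4\right)^{2} + 8\right)\right)^{2} = \left(55 + \left(12 + \left(-1\right)^{2} + 8\right)\right)^{2} = \left(55 + \left(12 + 1 + 8\right)\right)^{2} = \left(55 + 21\right)^{2} = 76^{2} = 5776$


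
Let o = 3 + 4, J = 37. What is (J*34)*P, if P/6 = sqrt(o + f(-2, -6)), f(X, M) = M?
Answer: 7548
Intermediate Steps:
o = 7
P = 6 (P = 6*sqrt(7 - 6) = 6*sqrt(1) = 6*1 = 6)
(J*34)*P = (37*34)*6 = 1258*6 = 7548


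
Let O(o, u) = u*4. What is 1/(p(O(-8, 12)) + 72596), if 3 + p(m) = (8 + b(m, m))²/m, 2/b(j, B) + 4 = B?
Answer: 7744/562170635 ≈ 1.3775e-5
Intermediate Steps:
O(o, u) = 4*u
b(j, B) = 2/(-4 + B)
p(m) = -3 + (8 + 2/(-4 + m))²/m
1/(p(O(-8, 12)) + 72596) = 1/((-3 + 4*(-15 + 4*(4*12))²/(((4*12))*(-4 + 4*12)²)) + 72596) = 1/((-3 + 4*(-15 + 4*48)²/(48*(-4 + 48)²)) + 72596) = 1/((-3 + 4*(1/48)*(-15 + 192)²/44²) + 72596) = 1/((-3 + 4*(1/48)*177²*(1/1936)) + 72596) = 1/((-3 + 4*(1/48)*31329*(1/1936)) + 72596) = 1/((-3 + 10443/7744) + 72596) = 1/(-12789/7744 + 72596) = 1/(562170635/7744) = 7744/562170635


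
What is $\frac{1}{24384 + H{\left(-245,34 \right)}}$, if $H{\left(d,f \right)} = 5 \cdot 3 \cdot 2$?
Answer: $\frac{1}{24414} \approx 4.096 \cdot 10^{-5}$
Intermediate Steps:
$H{\left(d,f \right)} = 30$ ($H{\left(d,f \right)} = 15 \cdot 2 = 30$)
$\frac{1}{24384 + H{\left(-245,34 \right)}} = \frac{1}{24384 + 30} = \frac{1}{24414}$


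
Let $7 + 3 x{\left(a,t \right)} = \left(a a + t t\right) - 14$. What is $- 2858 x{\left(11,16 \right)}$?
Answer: $- \frac{1017448}{3} \approx -3.3915 \cdot 10^{5}$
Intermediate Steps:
$x{\left(a,t \right)} = -7 + \frac{a^{2}}{3} + \frac{t^{2}}{3}$ ($x{\left(a,t \right)} = - \frac{7}{3} + \frac{\left(a a + t t\right) - 14}{3} = - \frac{7}{3} + \frac{\left(a^{2} + t^{2}\right) - 14}{3} = - \frac{7}{3} + \frac{-14 + a^{2} + t^{2}}{3} = - \frac{7}{3} + \left(- \frac{14}{3} + \frac{a^{2}}{3} + \frac{t^{2}}{3}\right) = -7 + \frac{a^{2}}{3} + \frac{t^{2}}{3}$)
$- 2858 x{\left(11,16 \right)} = - 2858 \left(-7 + \frac{11^{2}}{3} + \frac{16^{2}}{3}\right) = - 2858 \left(-7 + \frac{1}{3} \cdot 121 + \frac{1}{3} \cdot 256\right) = - 2858 \left(-7 + \frac{121}{3} + \frac{256}{3}\right) = \left(-2858\right) \frac{356}{3} = - \frac{1017448}{3}$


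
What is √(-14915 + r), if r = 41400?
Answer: √26485 ≈ 162.74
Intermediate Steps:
√(-14915 + r) = √(-14915 + 41400) = √26485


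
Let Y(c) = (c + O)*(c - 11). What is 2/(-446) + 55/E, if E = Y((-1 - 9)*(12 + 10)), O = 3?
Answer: -3442/1016211 ≈ -0.0033871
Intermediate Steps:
Y(c) = (-11 + c)*(3 + c) (Y(c) = (c + 3)*(c - 11) = (3 + c)*(-11 + c) = (-11 + c)*(3 + c))
E = 50127 (E = -33 + ((-1 - 9)*(12 + 10))**2 - 8*(-1 - 9)*(12 + 10) = -33 + (-10*22)**2 - (-80)*22 = -33 + (-220)**2 - 8*(-220) = -33 + 48400 + 1760 = 50127)
2/(-446) + 55/E = 2/(-446) + 55/50127 = 2*(-1/446) + 55*(1/50127) = -1/223 + 5/4557 = -3442/1016211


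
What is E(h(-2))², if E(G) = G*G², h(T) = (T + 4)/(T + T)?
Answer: 1/64 ≈ 0.015625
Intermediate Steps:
h(T) = (4 + T)/(2*T) (h(T) = (4 + T)/((2*T)) = (4 + T)*(1/(2*T)) = (4 + T)/(2*T))
E(G) = G³
E(h(-2))² = (((½)*(4 - 2)/(-2))³)² = (((½)*(-½)*2)³)² = ((-½)³)² = (-⅛)² = 1/64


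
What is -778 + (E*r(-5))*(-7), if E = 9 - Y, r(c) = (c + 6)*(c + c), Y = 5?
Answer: -498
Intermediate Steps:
r(c) = 2*c*(6 + c) (r(c) = (6 + c)*(2*c) = 2*c*(6 + c))
E = 4 (E = 9 - 1*5 = 9 - 5 = 4)
-778 + (E*r(-5))*(-7) = -778 + (4*(2*(-5)*(6 - 5)))*(-7) = -778 + (4*(2*(-5)*1))*(-7) = -778 + (4*(-10))*(-7) = -778 - 40*(-7) = -778 + 280 = -498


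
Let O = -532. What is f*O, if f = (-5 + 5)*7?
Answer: 0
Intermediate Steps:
f = 0 (f = 0*7 = 0)
f*O = 0*(-532) = 0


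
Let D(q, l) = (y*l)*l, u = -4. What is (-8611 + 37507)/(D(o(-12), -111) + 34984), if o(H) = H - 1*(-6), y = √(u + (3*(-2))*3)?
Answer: 505448832/2281817579 - 178013808*I*√22/2281817579 ≈ 0.22151 - 0.36592*I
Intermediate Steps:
y = I*√22 (y = √(-4 + (3*(-2))*3) = √(-4 - 6*3) = √(-4 - 18) = √(-22) = I*√22 ≈ 4.6904*I)
o(H) = 6 + H (o(H) = H + 6 = 6 + H)
D(q, l) = I*√22*l² (D(q, l) = ((I*√22)*l)*l = (I*l*√22)*l = I*√22*l²)
(-8611 + 37507)/(D(o(-12), -111) + 34984) = (-8611 + 37507)/(I*√22*(-111)² + 34984) = 28896/(I*√22*12321 + 34984) = 28896/(12321*I*√22 + 34984) = 28896/(34984 + 12321*I*√22)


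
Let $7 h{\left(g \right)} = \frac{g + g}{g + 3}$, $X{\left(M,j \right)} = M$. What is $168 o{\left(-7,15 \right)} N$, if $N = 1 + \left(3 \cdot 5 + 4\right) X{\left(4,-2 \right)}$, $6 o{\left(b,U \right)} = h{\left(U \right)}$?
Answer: $\frac{1540}{3} \approx 513.33$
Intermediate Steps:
$h{\left(g \right)} = \frac{2 g}{7 \left(3 + g\right)}$ ($h{\left(g \right)} = \frac{\left(g + g\right) \frac{1}{g + 3}}{7} = \frac{2 g \frac{1}{3 + g}}{7} = \frac{2 g}{7 \left(3 + g\right)}$)
$o{\left(b,U \right)} = \frac{U}{21 \left(3 + U\right)}$ ($o{\left(b,U \right)} = \frac{\frac{2}{7} U \frac{1}{3 + U}}{6} = \frac{U}{21 \left(3 + U\right)}$)
$N = 77$ ($N = 1 + \left(3 \cdot 5 + 4\right) 4 = 1 + \left(15 + 4\right) 4 = 1 + 19 \cdot 4 = 1 + 76 = 77$)
$168 o{\left(-7,15 \right)} N = 168 \cdot \frac{1}{21} \cdot 15 \frac{1}{3 + 15} \cdot 77 = 168 \cdot \frac{1}{21} \cdot 15 \cdot \frac{1}{18} \cdot 77 = 168 \cdot \frac{5}{126} \cdot 77 = \frac{20}{3} \cdot 77 = \frac{1540}{3}$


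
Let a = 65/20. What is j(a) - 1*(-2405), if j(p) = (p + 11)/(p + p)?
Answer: 62587/26 ≈ 2407.2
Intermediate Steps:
a = 13/4 (a = 65*(1/20) = 13/4 ≈ 3.2500)
j(p) = (11 + p)/(2*p) (j(p) = (11 + p)/((2*p)) = (11 + p)*(1/(2*p)) = (11 + p)/(2*p))
j(a) - 1*(-2405) = (11 + 13/4)/(2*(13/4)) - 1*(-2405) = (½)*(4/13)*(57/4) + 2405 = 57/26 + 2405 = 62587/26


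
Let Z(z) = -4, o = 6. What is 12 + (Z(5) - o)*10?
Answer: -88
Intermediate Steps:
12 + (Z(5) - o)*10 = 12 + (-4 - 1*6)*10 = 12 + (-4 - 6)*10 = 12 - 10*10 = 12 - 100 = -88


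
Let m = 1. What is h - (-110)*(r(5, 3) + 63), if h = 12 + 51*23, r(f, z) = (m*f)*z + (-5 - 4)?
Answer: 8775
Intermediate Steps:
r(f, z) = -9 + f*z (r(f, z) = (1*f)*z + (-5 - 4) = f*z - 9 = -9 + f*z)
h = 1185 (h = 12 + 1173 = 1185)
h - (-110)*(r(5, 3) + 63) = 1185 - (-110)*((-9 + 5*3) + 63) = 1185 - (-110)*((-9 + 15) + 63) = 1185 - (-110)*(6 + 63) = 1185 - (-110)*69 = 1185 - 1*(-7590) = 1185 + 7590 = 8775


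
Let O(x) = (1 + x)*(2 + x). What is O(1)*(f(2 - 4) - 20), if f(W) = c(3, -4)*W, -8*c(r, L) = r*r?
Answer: -213/2 ≈ -106.50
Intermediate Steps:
c(r, L) = -r²/8 (c(r, L) = -r*r/8 = -r²/8)
f(W) = -9*W/8 (f(W) = (-⅛*3²)*W = (-⅛*9)*W = -9*W/8)
O(1)*(f(2 - 4) - 20) = (2 + 1² + 3*1)*(-9*(2 - 4)/8 - 20) = (2 + 1 + 3)*(-9/8*(-2) - 20) = 6*(9/4 - 20) = 6*(-71/4) = -213/2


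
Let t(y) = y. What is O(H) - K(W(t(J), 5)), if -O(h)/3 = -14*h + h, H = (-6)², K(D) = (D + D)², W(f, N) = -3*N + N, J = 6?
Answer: 1004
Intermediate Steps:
W(f, N) = -2*N
K(D) = 4*D² (K(D) = (2*D)² = 4*D²)
H = 36
O(h) = 39*h (O(h) = -3*(-14*h + h) = -(-39)*h = 39*h)
O(H) - K(W(t(J), 5)) = 39*36 - 4*(-2*5)² = 1404 - 4*(-10)² = 1404 - 4*100 = 1404 - 1*400 = 1404 - 400 = 1004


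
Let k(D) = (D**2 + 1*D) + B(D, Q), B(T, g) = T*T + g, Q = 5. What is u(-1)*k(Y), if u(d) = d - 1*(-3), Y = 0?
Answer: 10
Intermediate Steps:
u(d) = 3 + d (u(d) = d + 3 = 3 + d)
B(T, g) = g + T**2 (B(T, g) = T**2 + g = g + T**2)
k(D) = 5 + D + 2*D**2 (k(D) = (D**2 + 1*D) + (5 + D**2) = (D**2 + D) + (5 + D**2) = (D + D**2) + (5 + D**2) = 5 + D + 2*D**2)
u(-1)*k(Y) = (3 - 1)*(5 + 0 + 2*0**2) = 2*(5 + 0 + 2*0) = 2*(5 + 0 + 0) = 2*5 = 10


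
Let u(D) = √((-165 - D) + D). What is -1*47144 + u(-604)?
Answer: -47144 + I*√165 ≈ -47144.0 + 12.845*I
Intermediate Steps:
u(D) = I*√165 (u(D) = √(-165) = I*√165)
-1*47144 + u(-604) = -1*47144 + I*√165 = -47144 + I*√165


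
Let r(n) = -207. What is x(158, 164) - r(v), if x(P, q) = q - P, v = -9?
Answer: 213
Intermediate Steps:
x(158, 164) - r(v) = (164 - 1*158) - 1*(-207) = (164 - 158) + 207 = 6 + 207 = 213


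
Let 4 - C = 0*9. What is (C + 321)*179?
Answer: 58175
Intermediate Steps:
C = 4 (C = 4 - 0*9 = 4 - 1*0 = 4 + 0 = 4)
(C + 321)*179 = (4 + 321)*179 = 325*179 = 58175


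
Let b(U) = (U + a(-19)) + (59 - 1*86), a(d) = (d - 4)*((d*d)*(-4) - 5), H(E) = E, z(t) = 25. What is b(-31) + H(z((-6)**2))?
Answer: 33294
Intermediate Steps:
a(d) = (-5 - 4*d**2)*(-4 + d) (a(d) = (-4 + d)*(d**2*(-4) - 5) = (-4 + d)*(-4*d**2 - 5) = (-4 + d)*(-5 - 4*d**2) = (-5 - 4*d**2)*(-4 + d))
b(U) = 33300 + U (b(U) = (U + (20 - 5*(-19) - 4*(-19)**3 + 16*(-19)**2)) + (59 - 1*86) = (U + (20 + 95 - 4*(-6859) + 16*361)) + (59 - 86) = (U + (20 + 95 + 27436 + 5776)) - 27 = (U + 33327) - 27 = (33327 + U) - 27 = 33300 + U)
b(-31) + H(z((-6)**2)) = (33300 - 31) + 25 = 33269 + 25 = 33294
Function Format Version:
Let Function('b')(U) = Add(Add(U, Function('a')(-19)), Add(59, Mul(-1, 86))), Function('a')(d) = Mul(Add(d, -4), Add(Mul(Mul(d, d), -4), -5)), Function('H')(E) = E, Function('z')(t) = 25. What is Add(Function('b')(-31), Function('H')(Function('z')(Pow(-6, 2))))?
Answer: 33294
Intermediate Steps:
Function('a')(d) = Mul(Add(-5, Mul(-4, Pow(d, 2))), Add(-4, d)) (Function('a')(d) = Mul(Add(-4, d), Add(Mul(Pow(d, 2), -4), -5)) = Mul(Add(-4, d), Add(Mul(-4, Pow(d, 2)), -5)) = Mul(Add(-4, d), Add(-5, Mul(-4, Pow(d, 2)))) = Mul(Add(-5, Mul(-4, Pow(d, 2))), Add(-4, d)))
Function('b')(U) = Add(33300, U) (Function('b')(U) = Add(Add(U, Add(20, Mul(-5, -19), Mul(-4, Pow(-19, 3)), Mul(16, Pow(-19, 2)))), Add(59, Mul(-1, 86))) = Add(Add(U, Add(20, 95, Mul(-4, -6859), Mul(16, 361))), Add(59, -86)) = Add(Add(U, Add(20, 95, 27436, 5776)), -27) = Add(Add(U, 33327), -27) = Add(Add(33327, U), -27) = Add(33300, U))
Add(Function('b')(-31), Function('H')(Function('z')(Pow(-6, 2)))) = Add(Add(33300, -31), 25) = Add(33269, 25) = 33294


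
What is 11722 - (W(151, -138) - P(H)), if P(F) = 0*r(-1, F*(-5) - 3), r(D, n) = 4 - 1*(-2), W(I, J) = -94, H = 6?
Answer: 11816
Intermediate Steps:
r(D, n) = 6 (r(D, n) = 4 + 2 = 6)
P(F) = 0 (P(F) = 0*6 = 0)
11722 - (W(151, -138) - P(H)) = 11722 - (-94 - 1*0) = 11722 - (-94 + 0) = 11722 - 1*(-94) = 11722 + 94 = 11816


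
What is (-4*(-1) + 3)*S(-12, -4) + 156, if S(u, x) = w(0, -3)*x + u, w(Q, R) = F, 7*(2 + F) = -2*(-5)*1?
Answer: 88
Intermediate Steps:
F = -4/7 (F = -2 + (-2*(-5)*1)/7 = -2 + (10*1)/7 = -2 + (⅐)*10 = -2 + 10/7 = -4/7 ≈ -0.57143)
w(Q, R) = -4/7
S(u, x) = u - 4*x/7 (S(u, x) = -4*x/7 + u = u - 4*x/7)
(-4*(-1) + 3)*S(-12, -4) + 156 = (-4*(-1) + 3)*(-12 - 4/7*(-4)) + 156 = (4 + 3)*(-12 + 16/7) + 156 = 7*(-68/7) + 156 = -68 + 156 = 88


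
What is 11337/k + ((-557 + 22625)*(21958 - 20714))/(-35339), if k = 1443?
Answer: -13071150671/16998059 ≈ -768.98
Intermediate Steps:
11337/k + ((-557 + 22625)*(21958 - 20714))/(-35339) = 11337/1443 + ((-557 + 22625)*(21958 - 20714))/(-35339) = 11337*(1/1443) + (22068*1244)*(-1/35339) = 3779/481 + 27452592*(-1/35339) = 3779/481 - 27452592/35339 = -13071150671/16998059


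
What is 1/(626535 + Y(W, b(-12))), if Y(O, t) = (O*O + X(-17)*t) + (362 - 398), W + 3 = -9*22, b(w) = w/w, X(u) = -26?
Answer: 1/666874 ≈ 1.4995e-6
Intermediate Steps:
b(w) = 1
W = -201 (W = -3 - 9*22 = -3 - 198 = -201)
Y(O, t) = -36 + O**2 - 26*t (Y(O, t) = (O*O - 26*t) + (362 - 398) = (O**2 - 26*t) - 36 = -36 + O**2 - 26*t)
1/(626535 + Y(W, b(-12))) = 1/(626535 + (-36 + (-201)**2 - 26*1)) = 1/(626535 + (-36 + 40401 - 26)) = 1/(626535 + 40339) = 1/666874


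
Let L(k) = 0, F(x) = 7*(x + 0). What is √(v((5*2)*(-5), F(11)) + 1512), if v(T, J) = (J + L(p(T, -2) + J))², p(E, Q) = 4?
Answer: √7441 ≈ 86.261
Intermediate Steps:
F(x) = 7*x
v(T, J) = J² (v(T, J) = (J + 0)² = J²)
√(v((5*2)*(-5), F(11)) + 1512) = √((7*11)² + 1512) = √(77² + 1512) = √(5929 + 1512) = √7441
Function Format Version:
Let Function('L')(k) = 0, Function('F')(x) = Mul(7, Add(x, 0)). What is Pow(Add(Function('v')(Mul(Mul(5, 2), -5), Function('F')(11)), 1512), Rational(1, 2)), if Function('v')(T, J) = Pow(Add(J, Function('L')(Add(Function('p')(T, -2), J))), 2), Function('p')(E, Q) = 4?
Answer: Pow(7441, Rational(1, 2)) ≈ 86.261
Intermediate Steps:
Function('F')(x) = Mul(7, x)
Function('v')(T, J) = Pow(J, 2) (Function('v')(T, J) = Pow(Add(J, 0), 2) = Pow(J, 2))
Pow(Add(Function('v')(Mul(Mul(5, 2), -5), Function('F')(11)), 1512), Rational(1, 2)) = Pow(Add(Pow(Mul(7, 11), 2), 1512), Rational(1, 2)) = Pow(Add(Pow(77, 2), 1512), Rational(1, 2)) = Pow(Add(5929, 1512), Rational(1, 2)) = Pow(7441, Rational(1, 2))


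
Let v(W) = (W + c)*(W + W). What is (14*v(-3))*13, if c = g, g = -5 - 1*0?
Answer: 8736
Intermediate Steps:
g = -5 (g = -5 + 0 = -5)
c = -5
v(W) = 2*W*(-5 + W) (v(W) = (W - 5)*(W + W) = (-5 + W)*(2*W) = 2*W*(-5 + W))
(14*v(-3))*13 = (14*(2*(-3)*(-5 - 3)))*13 = (14*(2*(-3)*(-8)))*13 = (14*48)*13 = 672*13 = 8736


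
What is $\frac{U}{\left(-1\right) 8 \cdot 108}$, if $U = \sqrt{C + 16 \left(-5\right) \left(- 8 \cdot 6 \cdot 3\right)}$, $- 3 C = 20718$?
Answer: $- \frac{\sqrt{4614}}{864} \approx -0.078619$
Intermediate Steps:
$C = -6906$ ($C = \left(- \frac{1}{3}\right) 20718 = -6906$)
$U = \sqrt{4614}$ ($U = \sqrt{-6906 + 16 \left(-5\right) \left(- 8 \cdot 6 \cdot 3\right)} = \sqrt{-6906 - 80 \left(\left(-8\right) 18\right)} = \sqrt{-6906 - -11520} = \sqrt{-6906 + 11520} = \sqrt{4614} \approx 67.926$)
$\frac{U}{\left(-1\right) 8 \cdot 108} = \frac{\sqrt{4614}}{\left(-1\right) 8 \cdot 108} = \frac{\sqrt{4614}}{\left(-1\right) 864} = \frac{\sqrt{4614}}{-864} = \sqrt{4614} \left(- \frac{1}{864}\right) = - \frac{\sqrt{4614}}{864}$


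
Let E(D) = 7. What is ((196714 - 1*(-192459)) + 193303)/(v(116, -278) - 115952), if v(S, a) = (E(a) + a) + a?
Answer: -582476/116501 ≈ -4.9997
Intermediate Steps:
v(S, a) = 7 + 2*a (v(S, a) = (7 + a) + a = 7 + 2*a)
((196714 - 1*(-192459)) + 193303)/(v(116, -278) - 115952) = ((196714 - 1*(-192459)) + 193303)/((7 + 2*(-278)) - 115952) = ((196714 + 192459) + 193303)/((7 - 556) - 115952) = (389173 + 193303)/(-549 - 115952) = 582476/(-116501) = 582476*(-1/116501) = -582476/116501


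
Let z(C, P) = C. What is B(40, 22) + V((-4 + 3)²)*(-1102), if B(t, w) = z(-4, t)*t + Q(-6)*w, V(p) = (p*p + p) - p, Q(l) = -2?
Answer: -1306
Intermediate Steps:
V(p) = p² (V(p) = (p² + p) - p = (p + p²) - p = p²)
B(t, w) = -4*t - 2*w
B(40, 22) + V((-4 + 3)²)*(-1102) = (-4*40 - 2*22) + ((-4 + 3)²)²*(-1102) = (-160 - 44) + ((-1)²)²*(-1102) = -204 + 1²*(-1102) = -204 + 1*(-1102) = -204 - 1102 = -1306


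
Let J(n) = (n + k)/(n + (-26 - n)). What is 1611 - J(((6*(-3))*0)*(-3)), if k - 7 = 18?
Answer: 41911/26 ≈ 1612.0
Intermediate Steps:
k = 25 (k = 7 + 18 = 25)
J(n) = -25/26 - n/26 (J(n) = (n + 25)/(n + (-26 - n)) = (25 + n)/(-26) = (25 + n)*(-1/26) = -25/26 - n/26)
1611 - J(((6*(-3))*0)*(-3)) = 1611 - (-25/26 - (6*(-3))*0*(-3)/26) = 1611 - (-25/26 - (-18*0)*(-3)/26) = 1611 - (-25/26 - 0*(-3)) = 1611 - (-25/26 - 1/26*0) = 1611 - (-25/26 + 0) = 1611 - 1*(-25/26) = 1611 + 25/26 = 41911/26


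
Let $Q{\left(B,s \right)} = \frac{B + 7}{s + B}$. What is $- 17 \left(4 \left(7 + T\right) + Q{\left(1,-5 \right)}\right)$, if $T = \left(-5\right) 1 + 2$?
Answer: $-238$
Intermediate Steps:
$T = -3$ ($T = -5 + 2 = -3$)
$Q{\left(B,s \right)} = \frac{7 + B}{B + s}$
$- 17 \left(4 \left(7 + T\right) + Q{\left(1,-5 \right)}\right) = - 17 \left(4 \left(7 - 3\right) + \frac{7 + 1}{1 - 5}\right) = - 17 \left(4 \cdot 4 + \frac{1}{-4} \cdot 8\right) = - 17 \left(16 - 2\right) = \left(-17\right) 14 = -238$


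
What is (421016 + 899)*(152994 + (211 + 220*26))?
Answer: 67052841375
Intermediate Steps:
(421016 + 899)*(152994 + (211 + 220*26)) = 421915*(152994 + (211 + 5720)) = 421915*(152994 + 5931) = 421915*158925 = 67052841375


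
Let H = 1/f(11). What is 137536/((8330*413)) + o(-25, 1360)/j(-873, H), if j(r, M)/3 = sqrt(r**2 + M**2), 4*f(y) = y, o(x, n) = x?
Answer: 9824/245735 - 11*sqrt(3688705)/2213223 ≈ 0.030432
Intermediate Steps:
f(y) = y/4
H = 4/11 (H = 1/((1/4)*11) = 1/(11/4) = 4/11 ≈ 0.36364)
j(r, M) = 3*sqrt(M**2 + r**2) (j(r, M) = 3*sqrt(r**2 + M**2) = 3*sqrt(M**2 + r**2))
137536/((8330*413)) + o(-25, 1360)/j(-873, H) = 137536/((8330*413)) - 25*1/(3*sqrt((4/11)**2 + (-873)**2)) = 137536/3440290 - 25*1/(3*sqrt(16/121 + 762129)) = 137536*(1/3440290) - 25*11*sqrt(3688705)/55330575 = 9824/245735 - 25*11*sqrt(3688705)/55330575 = 9824/245735 - 11*sqrt(3688705)/2213223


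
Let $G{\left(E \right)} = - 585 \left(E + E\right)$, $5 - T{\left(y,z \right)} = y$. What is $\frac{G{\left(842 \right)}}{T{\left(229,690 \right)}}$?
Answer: $\frac{246285}{56} \approx 4397.9$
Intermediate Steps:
$T{\left(y,z \right)} = 5 - y$
$G{\left(E \right)} = - 1170 E$ ($G{\left(E \right)} = - 585 \cdot 2 E = - 1170 E$)
$\frac{G{\left(842 \right)}}{T{\left(229,690 \right)}} = \frac{\left(-1170\right) 842}{5 - 229} = - \frac{985140}{5 - 229} = - \frac{985140}{-224} = \left(-985140\right) \left(- \frac{1}{224}\right) = \frac{246285}{56}$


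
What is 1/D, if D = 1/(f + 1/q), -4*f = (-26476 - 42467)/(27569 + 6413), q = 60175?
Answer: 4148780953/8179467400 ≈ 0.50722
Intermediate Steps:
f = 68943/135928 (f = -(-26476 - 42467)/(4*(27569 + 6413)) = -(-68943)/(4*33982) = -¼*(-68943/33982) = 68943/135928 ≈ 0.50720)
D = 8179467400/4148780953 (D = 1/(68943/135928 + 1/60175) = 1/(4148780953/8179467400) = 8179467400/4148780953 ≈ 1.9715)
1/D = 1/(8179467400/4148780953) = 4148780953/8179467400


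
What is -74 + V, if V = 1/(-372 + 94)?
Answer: -20573/278 ≈ -74.004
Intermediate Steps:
V = -1/278 (V = 1/(-278) = -1/278 ≈ -0.0035971)
-74 + V = -74 - 1/278 = -20573/278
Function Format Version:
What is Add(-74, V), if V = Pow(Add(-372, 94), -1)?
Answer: Rational(-20573, 278) ≈ -74.004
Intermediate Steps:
V = Rational(-1, 278) (V = Pow(-278, -1) = Rational(-1, 278) ≈ -0.0035971)
Add(-74, V) = Add(-74, Rational(-1, 278)) = Rational(-20573, 278)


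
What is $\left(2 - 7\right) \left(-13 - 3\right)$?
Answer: $80$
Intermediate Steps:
$\left(2 - 7\right) \left(-13 - 3\right) = \left(-5\right) \left(-16\right) = 80$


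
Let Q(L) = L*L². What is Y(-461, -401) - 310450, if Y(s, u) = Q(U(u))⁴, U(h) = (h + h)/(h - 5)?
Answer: -1503064381729652297171375394053649/4897252030306448390395044241 ≈ -3.0692e+5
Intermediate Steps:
U(h) = 2*h/(-5 + h) (U(h) = (2*h)/(-5 + h) = 2*h/(-5 + h))
Q(L) = L³
Y(s, u) = 4096*u¹²/(-5 + u)¹² (Y(s, u) = ((2*u/(-5 + u))³)⁴ = (8*u³/(-5 + u)³)⁴ = 4096*u¹²/(-5 + u)¹²)
Y(-461, -401) - 310450 = 4096*(-401)¹²/(-5 - 401)¹² - 310450 = 4096*17287511078984605626766090564801/(-406)¹² - 310450 = 4096*17287511078984605626766090564801*(1/20059144316135212607058101211136) - 310450 = 17287511078984605626766090564801/4897252030306448390395044241 - 310450 = -1503064381729652297171375394053649/4897252030306448390395044241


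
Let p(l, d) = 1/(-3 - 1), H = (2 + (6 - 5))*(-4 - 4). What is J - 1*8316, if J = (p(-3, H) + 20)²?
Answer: -126815/16 ≈ -7925.9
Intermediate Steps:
H = -24 (H = (2 + 1)*(-8) = 3*(-8) = -24)
p(l, d) = -¼ (p(l, d) = 1/(-4) = -¼)
J = 6241/16 (J = (-¼ + 20)² = (79/4)² = 6241/16 ≈ 390.06)
J - 1*8316 = 6241/16 - 1*8316 = 6241/16 - 8316 = -126815/16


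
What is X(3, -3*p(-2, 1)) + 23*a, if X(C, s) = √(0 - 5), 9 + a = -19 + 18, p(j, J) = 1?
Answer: -230 + I*√5 ≈ -230.0 + 2.2361*I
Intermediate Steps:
a = -10 (a = -9 + (-19 + 18) = -9 - 1 = -10)
X(C, s) = I*√5 (X(C, s) = √(-5) = I*√5)
X(3, -3*p(-2, 1)) + 23*a = I*√5 + 23*(-10) = I*√5 - 230 = -230 + I*√5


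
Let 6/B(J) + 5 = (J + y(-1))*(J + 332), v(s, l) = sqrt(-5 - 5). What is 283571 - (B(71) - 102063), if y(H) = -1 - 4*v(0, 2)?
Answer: 63360241917716/164301493 - 9672*I*sqrt(10)/821507465 ≈ 3.8563e+5 - 3.7231e-5*I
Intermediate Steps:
v(s, l) = I*sqrt(10) (v(s, l) = sqrt(-10) = I*sqrt(10))
y(H) = -1 - 4*I*sqrt(10)
B(J) = 6/(-5 + (332 + J)*(-1 + J - 4*I*sqrt(10))) (B(J) = 6/(-5 + (J + (-1 - 4*I*sqrt(10)))*(J + 332)) = 6/(-5 + (-1 + J - 4*I*sqrt(10))*(332 + J)) = 6/(-5 + (332 + J)*(-1 + J - 4*I*sqrt(10))))
283571 - (B(71) - 102063) = 283571 - (6/(-337 + 71**2 + 331*71 - 1328*I*sqrt(10) - 4*I*71*sqrt(10)) - 102063) = 283571 - (6/(-337 + 5041 + 23501 - 1328*I*sqrt(10) - 284*I*sqrt(10)) - 102063) = 283571 - (6/(28205 - 1612*I*sqrt(10)) - 102063) = 283571 - (-102063 + 6/(28205 - 1612*I*sqrt(10))) = 283571 + (102063 - 6/(28205 - 1612*I*sqrt(10))) = 385634 - 6/(28205 - 1612*I*sqrt(10))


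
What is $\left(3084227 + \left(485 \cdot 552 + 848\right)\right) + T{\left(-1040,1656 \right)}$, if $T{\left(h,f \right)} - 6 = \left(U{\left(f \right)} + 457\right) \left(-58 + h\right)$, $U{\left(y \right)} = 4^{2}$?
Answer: $2833447$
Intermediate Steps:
$U{\left(y \right)} = 16$
$T{\left(h,f \right)} = -27428 + 473 h$ ($T{\left(h,f \right)} = 6 + \left(16 + 457\right) \left(-58 + h\right) = 6 + 473 \left(-58 + h\right) = 6 + \left(-27434 + 473 h\right) = -27428 + 473 h$)
$\left(3084227 + \left(485 \cdot 552 + 848\right)\right) + T{\left(-1040,1656 \right)} = \left(3084227 + \left(485 \cdot 552 + 848\right)\right) + \left(-27428 + 473 \left(-1040\right)\right) = \left(3084227 + \left(267720 + 848\right)\right) - 519348 = \left(3084227 + 268568\right) - 519348 = 3352795 - 519348 = 2833447$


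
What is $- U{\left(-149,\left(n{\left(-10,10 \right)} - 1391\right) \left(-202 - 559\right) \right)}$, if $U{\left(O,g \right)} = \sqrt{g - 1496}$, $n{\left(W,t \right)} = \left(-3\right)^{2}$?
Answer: $- \sqrt{1050206} \approx -1024.8$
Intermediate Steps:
$n{\left(W,t \right)} = 9$
$U{\left(O,g \right)} = \sqrt{-1496 + g}$
$- U{\left(-149,\left(n{\left(-10,10 \right)} - 1391\right) \left(-202 - 559\right) \right)} = - \sqrt{-1496 + \left(9 - 1391\right) \left(-202 - 559\right)} = - \sqrt{-1496 - -1051702} = - \sqrt{-1496 + 1051702} = - \sqrt{1050206}$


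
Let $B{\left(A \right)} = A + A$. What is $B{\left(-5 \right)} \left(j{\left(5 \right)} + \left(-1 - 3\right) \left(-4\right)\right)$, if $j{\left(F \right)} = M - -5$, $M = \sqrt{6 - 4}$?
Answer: $-210 - 10 \sqrt{2} \approx -224.14$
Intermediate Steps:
$B{\left(A \right)} = 2 A$
$M = \sqrt{2} \approx 1.4142$
$j{\left(F \right)} = 5 + \sqrt{2}$ ($j{\left(F \right)} = \sqrt{2} - -5 = \sqrt{2} + 5 = 5 + \sqrt{2}$)
$B{\left(-5 \right)} \left(j{\left(5 \right)} + \left(-1 - 3\right) \left(-4\right)\right) = 2 \left(-5\right) \left(\left(5 + \sqrt{2}\right) + \left(-1 - 3\right) \left(-4\right)\right) = - 10 \left(\left(5 + \sqrt{2}\right) - -16\right) = - 10 \left(\left(5 + \sqrt{2}\right) + 16\right) = - 10 \left(21 + \sqrt{2}\right) = -210 - 10 \sqrt{2}$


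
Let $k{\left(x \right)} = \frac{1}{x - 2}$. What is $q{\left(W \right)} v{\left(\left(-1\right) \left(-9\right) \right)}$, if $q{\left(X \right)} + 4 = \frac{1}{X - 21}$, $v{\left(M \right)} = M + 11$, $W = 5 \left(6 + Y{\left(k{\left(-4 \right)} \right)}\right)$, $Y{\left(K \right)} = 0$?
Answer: $- \frac{700}{9} \approx -77.778$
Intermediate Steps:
$k{\left(x \right)} = \frac{1}{-2 + x}$
$W = 30$ ($W = 5 \left(6 + 0\right) = 5 \cdot 6 = 30$)
$v{\left(M \right)} = 11 + M$
$q{\left(X \right)} = -4 + \frac{1}{-21 + X}$ ($q{\left(X \right)} = -4 + \frac{1}{X - 21} = -4 + \frac{1}{-21 + X}$)
$q{\left(W \right)} v{\left(\left(-1\right) \left(-9\right) \right)} = \frac{85 - 120}{-21 + 30} \left(11 - -9\right) = \frac{85 - 120}{9} \left(11 + 9\right) = \frac{1}{9} \left(-35\right) 20 = \left(- \frac{35}{9}\right) 20 = - \frac{700}{9}$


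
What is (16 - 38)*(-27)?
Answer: 594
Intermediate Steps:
(16 - 38)*(-27) = -22*(-27) = 594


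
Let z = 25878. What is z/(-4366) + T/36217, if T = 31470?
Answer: -399912753/79061711 ≈ -5.0582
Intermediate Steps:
z/(-4366) + T/36217 = 25878/(-4366) + 31470/36217 = 25878*(-1/4366) + 31470*(1/36217) = -12939/2183 + 31470/36217 = -399912753/79061711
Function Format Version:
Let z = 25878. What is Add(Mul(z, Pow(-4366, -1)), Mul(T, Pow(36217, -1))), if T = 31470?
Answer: Rational(-399912753, 79061711) ≈ -5.0582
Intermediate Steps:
Add(Mul(z, Pow(-4366, -1)), Mul(T, Pow(36217, -1))) = Add(Mul(25878, Pow(-4366, -1)), Mul(31470, Pow(36217, -1))) = Add(Mul(25878, Rational(-1, 4366)), Mul(31470, Rational(1, 36217))) = Add(Rational(-12939, 2183), Rational(31470, 36217)) = Rational(-399912753, 79061711)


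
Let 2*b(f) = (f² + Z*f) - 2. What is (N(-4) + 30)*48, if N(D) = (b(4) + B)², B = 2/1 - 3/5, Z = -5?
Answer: 39072/25 ≈ 1562.9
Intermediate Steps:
b(f) = -1 + f²/2 - 5*f/2 (b(f) = ((f² - 5*f) - 2)/2 = (-2 + f² - 5*f)/2 = -1 + f²/2 - 5*f/2)
B = 7/5 (B = 2*1 - 3*⅕ = 2 - ⅗ = 7/5 ≈ 1.4000)
N(D) = 64/25 (N(D) = ((-1 + (½)*4² - 5/2*4) + 7/5)² = ((-1 + (½)*16 - 10) + 7/5)² = ((-1 + 8 - 10) + 7/5)² = (-3 + 7/5)² = (-8/5)² = 64/25)
(N(-4) + 30)*48 = (64/25 + 30)*48 = (814/25)*48 = 39072/25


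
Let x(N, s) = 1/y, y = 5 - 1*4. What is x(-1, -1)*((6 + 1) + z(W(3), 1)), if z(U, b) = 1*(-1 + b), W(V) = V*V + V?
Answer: 7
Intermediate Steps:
W(V) = V + V**2 (W(V) = V**2 + V = V + V**2)
z(U, b) = -1 + b
y = 1 (y = 5 - 4 = 1)
x(N, s) = 1 (x(N, s) = 1/1 = 1)
x(-1, -1)*((6 + 1) + z(W(3), 1)) = 1*((6 + 1) + (-1 + 1)) = 1*(7 + 0) = 1*7 = 7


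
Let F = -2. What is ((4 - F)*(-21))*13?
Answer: -1638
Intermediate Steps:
((4 - F)*(-21))*13 = ((4 - 1*(-2))*(-21))*13 = ((4 + 2)*(-21))*13 = (6*(-21))*13 = -126*13 = -1638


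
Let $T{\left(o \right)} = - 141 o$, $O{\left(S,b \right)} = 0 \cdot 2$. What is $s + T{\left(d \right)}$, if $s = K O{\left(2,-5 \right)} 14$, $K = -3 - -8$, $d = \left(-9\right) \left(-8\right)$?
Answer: $-10152$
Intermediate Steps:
$d = 72$
$O{\left(S,b \right)} = 0$
$K = 5$ ($K = -3 + 8 = 5$)
$s = 0$ ($s = 5 \cdot 0 \cdot 14 = 0 \cdot 14 = 0$)
$s + T{\left(d \right)} = 0 - 10152 = -10152$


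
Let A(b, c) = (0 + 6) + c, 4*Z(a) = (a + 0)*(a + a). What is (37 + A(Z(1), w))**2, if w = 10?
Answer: 2809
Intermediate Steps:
Z(a) = a**2/2 (Z(a) = ((a + 0)*(a + a))/4 = (a*(2*a))/4 = (2*a**2)/4 = a**2/2)
A(b, c) = 6 + c
(37 + A(Z(1), w))**2 = (37 + (6 + 10))**2 = (37 + 16)**2 = 53**2 = 2809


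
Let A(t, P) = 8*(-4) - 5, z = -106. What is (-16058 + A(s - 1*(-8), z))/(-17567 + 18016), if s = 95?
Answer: -16095/449 ≈ -35.846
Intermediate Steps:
A(t, P) = -37 (A(t, P) = -32 - 5 = -37)
(-16058 + A(s - 1*(-8), z))/(-17567 + 18016) = (-16058 - 37)/(-17567 + 18016) = -16095/449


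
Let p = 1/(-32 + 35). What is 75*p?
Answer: 25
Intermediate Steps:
p = 1/3 ≈ 0.33333
75*p = 75*(1/3) = 25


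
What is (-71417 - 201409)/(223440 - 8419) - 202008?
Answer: -43436234994/215021 ≈ -2.0201e+5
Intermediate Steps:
(-71417 - 201409)/(223440 - 8419) - 202008 = -272826/215021 - 202008 = -43436234994/215021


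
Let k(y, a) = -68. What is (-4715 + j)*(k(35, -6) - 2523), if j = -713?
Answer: 14063948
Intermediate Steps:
(-4715 + j)*(k(35, -6) - 2523) = (-4715 - 713)*(-68 - 2523) = -5428*(-2591) = 14063948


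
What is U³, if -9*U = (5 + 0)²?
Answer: -15625/729 ≈ -21.433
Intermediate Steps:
U = -25/9 (U = -(5 + 0)²/9 = -⅑*5² = -⅑*25 = -25/9 ≈ -2.7778)
U³ = (-25/9)³ = -15625/729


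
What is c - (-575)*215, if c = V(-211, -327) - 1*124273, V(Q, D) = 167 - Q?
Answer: -270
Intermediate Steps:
c = -123895 (c = (167 - 1*(-211)) - 1*124273 = (167 + 211) - 124273 = 378 - 124273 = -123895)
c - (-575)*215 = -123895 - (-575)*215 = -123895 - 1*(-123625) = -123895 + 123625 = -270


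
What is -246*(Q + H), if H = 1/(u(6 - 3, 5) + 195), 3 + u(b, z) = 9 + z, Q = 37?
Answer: -937629/103 ≈ -9103.2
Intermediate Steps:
u(b, z) = 6 + z (u(b, z) = -3 + (9 + z) = 6 + z)
H = 1/206 (H = 1/((6 + 5) + 195) = 1/(11 + 195) = 1/206 ≈ 0.0048544)
-246*(Q + H) = -246*(37 + 1/206) = -246*7623/206 = -937629/103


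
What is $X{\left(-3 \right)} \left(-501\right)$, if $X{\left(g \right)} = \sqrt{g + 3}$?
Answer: $0$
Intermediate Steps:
$X{\left(g \right)} = \sqrt{3 + g}$
$X{\left(-3 \right)} \left(-501\right) = \sqrt{3 - 3} \left(-501\right) = \sqrt{0} \left(-501\right) = 0 \left(-501\right) = 0$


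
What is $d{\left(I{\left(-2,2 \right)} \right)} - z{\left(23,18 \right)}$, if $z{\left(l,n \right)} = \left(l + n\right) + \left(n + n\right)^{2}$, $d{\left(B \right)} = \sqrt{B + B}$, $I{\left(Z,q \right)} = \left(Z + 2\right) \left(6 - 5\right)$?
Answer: $-1337$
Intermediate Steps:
$I{\left(Z,q \right)} = 2 + Z$ ($I{\left(Z,q \right)} = \left(2 + Z\right) 1 = 2 + Z$)
$d{\left(B \right)} = \sqrt{2} \sqrt{B}$ ($d{\left(B \right)} = \sqrt{2 B} = \sqrt{2} \sqrt{B}$)
$z{\left(l,n \right)} = l + n + 4 n^{2}$ ($z{\left(l,n \right)} = \left(l + n\right) + \left(2 n\right)^{2} = \left(l + n\right) + 4 n^{2} = l + n + 4 n^{2}$)
$d{\left(I{\left(-2,2 \right)} \right)} - z{\left(23,18 \right)} = \sqrt{2} \sqrt{2 - 2} - \left(23 + 18 + 4 \cdot 18^{2}\right) = \sqrt{2} \sqrt{0} - \left(23 + 18 + 4 \cdot 324\right) = \sqrt{2} \cdot 0 - \left(23 + 18 + 1296\right) = 0 - 1337 = -1337$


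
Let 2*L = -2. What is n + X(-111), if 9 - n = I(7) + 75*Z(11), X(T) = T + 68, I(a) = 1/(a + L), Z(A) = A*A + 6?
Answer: -57355/6 ≈ -9559.2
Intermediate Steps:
L = -1 (L = (1/2)*(-2) = -1)
Z(A) = 6 + A**2 (Z(A) = A**2 + 6 = 6 + A**2)
I(a) = 1/(-1 + a) (I(a) = 1/(a - 1) = 1/(-1 + a))
X(T) = 68 + T
n = -57097/6 (n = 9 - (1/(-1 + 7) + 75*(6 + 11**2)) = 9 - (1/6 + 75*(6 + 121)) = 9 - (1/6 + 75*127) = 9 - (1/6 + 9525) = 9 - 1*57151/6 = 9 - 57151/6 = -57097/6 ≈ -9516.2)
n + X(-111) = -57097/6 + (68 - 111) = -57097/6 - 43 = -57355/6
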